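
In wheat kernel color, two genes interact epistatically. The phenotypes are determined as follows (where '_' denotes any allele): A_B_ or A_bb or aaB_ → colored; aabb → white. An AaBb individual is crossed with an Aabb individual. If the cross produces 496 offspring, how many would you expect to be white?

Cross: AaBb × Aabb — consider each gene separately:
A gene: Aa × Aa → 1 AA, 2 Aa, 1 aa → 3 A_ : 1 aa (out of 4)
B gene: Bb × bb → 2 Bb, 2 bb → 2 B_ : 2 bb (out of 4)
Genotype classes (out of 4 × 4 = 16): A_B_ = 3×2 = 6; A_bb = 3×2 = 6; aaB_ = 1×2 = 2; aabb = 1×2 = 2
Apply the phenotype rules: A_B_ (6) + A_bb (6) + aaB_ (2) → colored; aabb (2) → white
Phenotype counts (out of 16): 14 colored, 2 white
white: 2 out of 16 → fraction 1/8
Expected count = 1/8 × 496 = 62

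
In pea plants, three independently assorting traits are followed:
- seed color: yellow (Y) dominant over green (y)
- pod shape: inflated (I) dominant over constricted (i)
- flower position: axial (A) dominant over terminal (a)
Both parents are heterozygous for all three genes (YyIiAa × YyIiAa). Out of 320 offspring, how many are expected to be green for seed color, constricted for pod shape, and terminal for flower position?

Trihybrid cross: YyIiAa × YyIiAa
Each trait segregates independently with a 3:1 phenotypic ratio, so each gene contributes 3/4 (dominant) or 1/4 (recessive).
Target: green (seed color), constricted (pod shape), terminal (flower position)
Probability = product of independent per-trait probabilities
= 1/4 × 1/4 × 1/4 = 1/64
Expected count = 1/64 × 320 = 5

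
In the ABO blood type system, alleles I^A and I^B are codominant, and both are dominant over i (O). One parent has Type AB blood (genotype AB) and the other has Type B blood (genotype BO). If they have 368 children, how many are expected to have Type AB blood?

Cross: AB × BO
Possible offspring genotypes: 1 AB, 1 AO, 1 BB, 1 BO
Blood type counts: 1 Type AB, 1 Type A, 2 Type B
Probability of Type AB: 1/4
Expected count = 1/4 × 368 = 92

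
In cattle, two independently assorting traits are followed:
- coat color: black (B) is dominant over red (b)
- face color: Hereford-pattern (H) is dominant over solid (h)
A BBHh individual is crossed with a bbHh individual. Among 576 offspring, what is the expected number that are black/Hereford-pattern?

Dihybrid cross BBHh × bbHh — consider each gene separately:
coat color: BB × bb → 4 Bb → 4 B_ (out of 4)
face color: Hh × Hh → 1 HH, 2 Hh, 1 hh → 3 H_ : 1 hh (out of 4)
Combine (counts out of 4 × 4 = 16): black/Hereford-pattern (B_H_) = 4×3 = 12; black/solid (B_hh) = 4×1 = 4
Phenotype counts (out of 16): 12 black/Hereford-pattern, 4 black/solid
black/Hereford-pattern: 12 out of 16 → fraction 3/4
Expected count = 3/4 × 576 = 432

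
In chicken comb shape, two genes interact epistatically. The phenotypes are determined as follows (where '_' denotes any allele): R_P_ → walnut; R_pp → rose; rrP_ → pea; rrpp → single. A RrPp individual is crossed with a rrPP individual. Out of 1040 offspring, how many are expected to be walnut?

Cross: RrPp × rrPP — consider each gene separately:
R gene: Rr × rr → 2 Rr, 2 rr → 2 R_ : 2 rr (out of 4)
P gene: Pp × PP → 2 PP, 2 Pp → 4 P_ (out of 4)
Genotype classes (out of 4 × 4 = 16): R_P_ = 2×4 = 8; rrP_ = 2×4 = 8
Apply the phenotype rules: R_P_ (8) → walnut; rrP_ (8) → pea
Phenotype counts (out of 16): 8 walnut, 8 pea
walnut: 8 out of 16 → fraction 1/2
Expected count = 1/2 × 1040 = 520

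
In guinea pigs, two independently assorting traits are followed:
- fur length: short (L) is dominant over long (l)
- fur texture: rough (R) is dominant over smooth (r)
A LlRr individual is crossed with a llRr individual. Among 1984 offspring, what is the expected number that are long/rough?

Dihybrid cross LlRr × llRr — consider each gene separately:
fur length: Ll × ll → 2 Ll, 2 ll → 2 L_ : 2 ll (out of 4)
fur texture: Rr × Rr → 1 RR, 2 Rr, 1 rr → 3 R_ : 1 rr (out of 4)
Combine (counts out of 4 × 4 = 16): short/rough (L_R_) = 2×3 = 6; short/smooth (L_rr) = 2×1 = 2; long/rough (llR_) = 2×3 = 6; long/smooth (llrr) = 2×1 = 2
Phenotype counts (out of 16): 6 short/rough, 2 short/smooth, 6 long/rough, 2 long/smooth
long/rough: 6 out of 16 → fraction 3/8
Expected count = 3/8 × 1984 = 744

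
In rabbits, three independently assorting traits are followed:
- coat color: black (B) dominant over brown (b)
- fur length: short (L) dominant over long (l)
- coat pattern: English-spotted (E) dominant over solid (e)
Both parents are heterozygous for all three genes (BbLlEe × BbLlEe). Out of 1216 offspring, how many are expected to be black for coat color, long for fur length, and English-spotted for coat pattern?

Trihybrid cross: BbLlEe × BbLlEe
Each trait segregates independently with a 3:1 phenotypic ratio, so each gene contributes 3/4 (dominant) or 1/4 (recessive).
Target: black (coat color), long (fur length), English-spotted (coat pattern)
Probability = product of independent per-trait probabilities
= 3/4 × 1/4 × 3/4 = 9/64
Expected count = 9/64 × 1216 = 171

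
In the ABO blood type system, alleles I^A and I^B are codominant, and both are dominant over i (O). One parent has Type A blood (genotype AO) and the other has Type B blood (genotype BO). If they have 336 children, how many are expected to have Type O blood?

Cross: AO × BO
Possible offspring genotypes: 1 AB, 1 AO, 1 BO, 1 OO
Blood type counts: 1 Type AB, 1 Type A, 1 Type B, 1 Type O
Probability of Type O: 1/4
Expected count = 1/4 × 336 = 84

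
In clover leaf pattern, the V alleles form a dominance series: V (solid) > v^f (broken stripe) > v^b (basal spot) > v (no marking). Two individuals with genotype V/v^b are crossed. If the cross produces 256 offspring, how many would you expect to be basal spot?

Cross: V/v^b × V/v^b
Allele dominance: V > v^f > v^b > v
Offspring genotypes: 1 V/V, 2 V/v^b, 1 v^b/v^b
Phenotype counts: 3 solid, 1 basal spot
basal spot: 1 out of 4 → fraction 1/4
Expected count = 1/4 × 256 = 64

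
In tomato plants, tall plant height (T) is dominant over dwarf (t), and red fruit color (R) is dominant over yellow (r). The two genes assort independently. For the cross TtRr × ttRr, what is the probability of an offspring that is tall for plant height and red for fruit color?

Dihybrid cross TtRr × ttRr — consider each gene separately:
plant height: Tt × tt → 2 Tt, 2 tt → 2 T_ : 2 tt (out of 4)
fruit color: Rr × Rr → 1 RR, 2 Rr, 1 rr → 3 R_ : 1 rr (out of 4)
Looking for: tall (T_) and red (R_)
P(tall) = 2/4, P(red) = 3/4
P(both) = 2/4 × 3/4 = 6/16 = 3/8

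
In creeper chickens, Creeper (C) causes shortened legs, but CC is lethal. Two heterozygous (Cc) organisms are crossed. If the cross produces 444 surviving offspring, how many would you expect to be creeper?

Cross: Cc × Cc
Punnett square offspring (before lethality): 1 CC, 2 Cc, 1 cc
The CC genotype is lethal (embryos die); surviving offspring: 2 Cc, 1 cc
creeper: 2 out of 3 → fraction 2/3
Expected count = 2/3 × 444 = 296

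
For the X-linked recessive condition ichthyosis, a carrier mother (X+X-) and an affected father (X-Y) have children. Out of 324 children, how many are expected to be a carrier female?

Cross: X+X- × X-Y
Offspring: 1 X+X-, 1 X+Y, 1 X-X-, 1 X-Y
Probability of a carrier female: 1/4
Expected count = 1/4 × 324 = 81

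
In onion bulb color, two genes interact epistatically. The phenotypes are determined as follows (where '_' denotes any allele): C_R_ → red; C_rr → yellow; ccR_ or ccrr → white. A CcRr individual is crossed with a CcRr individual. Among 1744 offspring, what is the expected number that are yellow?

Cross: CcRr × CcRr — consider each gene separately:
C gene: Cc × Cc → 1 CC, 2 Cc, 1 cc → 3 C_ : 1 cc (out of 4)
R gene: Rr × Rr → 1 RR, 2 Rr, 1 rr → 3 R_ : 1 rr (out of 4)
Genotype classes (out of 4 × 4 = 16): C_R_ = 3×3 = 9; C_rr = 3×1 = 3; ccR_ = 1×3 = 3; ccrr = 1×1 = 1
Apply the phenotype rules: C_R_ (9) → red; C_rr (3) → yellow; ccR_ (3) + ccrr (1) → white
Phenotype counts (out of 16): 9 red, 3 yellow, 4 white
yellow: 3 out of 16 → fraction 3/16
Expected count = 3/16 × 1744 = 327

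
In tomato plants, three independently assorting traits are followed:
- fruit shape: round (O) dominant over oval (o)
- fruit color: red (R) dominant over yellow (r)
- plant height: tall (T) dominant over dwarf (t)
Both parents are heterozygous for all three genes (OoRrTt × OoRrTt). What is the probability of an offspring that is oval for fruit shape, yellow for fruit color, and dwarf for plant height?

Trihybrid cross: OoRrTt × OoRrTt
Each trait segregates independently with a 3:1 phenotypic ratio, so each gene contributes 3/4 (dominant) or 1/4 (recessive).
Target: oval (fruit shape), yellow (fruit color), dwarf (plant height)
Probability = product of independent per-trait probabilities
= 1/4 × 1/4 × 1/4 = 1/64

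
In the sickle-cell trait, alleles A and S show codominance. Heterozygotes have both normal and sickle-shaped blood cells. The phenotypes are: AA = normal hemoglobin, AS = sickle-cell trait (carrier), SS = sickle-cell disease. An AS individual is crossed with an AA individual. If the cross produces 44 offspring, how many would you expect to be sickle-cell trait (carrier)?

Punnett square for AS × AA:
Offspring genotypes: 2 AA, 2 AS
Phenotype counts: 2 normal hemoglobin, 2 sickle-cell trait (carrier)
sickle-cell trait (carrier): 2 out of 4 → fraction 1/2
Expected count = 1/2 × 44 = 22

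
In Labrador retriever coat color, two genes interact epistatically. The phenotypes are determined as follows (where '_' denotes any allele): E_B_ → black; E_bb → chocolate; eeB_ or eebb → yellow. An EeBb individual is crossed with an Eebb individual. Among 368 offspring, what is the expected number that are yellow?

Cross: EeBb × Eebb — consider each gene separately:
E gene: Ee × Ee → 1 EE, 2 Ee, 1 ee → 3 E_ : 1 ee (out of 4)
B gene: Bb × bb → 2 Bb, 2 bb → 2 B_ : 2 bb (out of 4)
Genotype classes (out of 4 × 4 = 16): E_B_ = 3×2 = 6; E_bb = 3×2 = 6; eeB_ = 1×2 = 2; eebb = 1×2 = 2
Apply the phenotype rules: E_B_ (6) → black; E_bb (6) → chocolate; eeB_ (2) + eebb (2) → yellow
Phenotype counts (out of 16): 6 black, 6 chocolate, 4 yellow
yellow: 4 out of 16 → fraction 1/4
Expected count = 1/4 × 368 = 92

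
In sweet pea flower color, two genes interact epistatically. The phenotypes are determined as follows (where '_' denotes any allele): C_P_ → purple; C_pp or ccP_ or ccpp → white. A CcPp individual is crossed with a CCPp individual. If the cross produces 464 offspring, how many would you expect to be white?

Cross: CcPp × CCPp — consider each gene separately:
C gene: Cc × CC → 2 CC, 2 Cc → 4 C_ (out of 4)
P gene: Pp × Pp → 1 PP, 2 Pp, 1 pp → 3 P_ : 1 pp (out of 4)
Genotype classes (out of 4 × 4 = 16): C_P_ = 4×3 = 12; C_pp = 4×1 = 4
Apply the phenotype rules: C_P_ (12) → purple; C_pp (4) → white
Phenotype counts (out of 16): 12 purple, 4 white
white: 4 out of 16 → fraction 1/4
Expected count = 1/4 × 464 = 116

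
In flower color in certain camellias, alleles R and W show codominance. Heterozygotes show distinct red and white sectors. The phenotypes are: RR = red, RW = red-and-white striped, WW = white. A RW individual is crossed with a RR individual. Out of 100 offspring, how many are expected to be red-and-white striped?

Punnett square for RW × RR:
Offspring genotypes: 2 RR, 2 RW
Phenotype counts: 2 red, 2 red-and-white striped
red-and-white striped: 2 out of 4 → fraction 1/2
Expected count = 1/2 × 100 = 50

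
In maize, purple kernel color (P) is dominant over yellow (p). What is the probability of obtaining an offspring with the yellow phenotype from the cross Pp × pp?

Punnett square for Pp × pp:
Offspring genotypes: 2 Pp, 2 pp
Total offspring: 4
Count with target: 2
Probability: 2/4 = 1/2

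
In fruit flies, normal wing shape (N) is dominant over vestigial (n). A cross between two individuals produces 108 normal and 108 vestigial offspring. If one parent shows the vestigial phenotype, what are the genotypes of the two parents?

Observed offspring: 108 normal, 108 vestigial
The observed ratio simplifies to 1:1. One parent shows vestigial, so its genotype must be nn. A 1:1 offspring split requires the other parent to be heterozygous (Nn).
Parent genotypes: nn × Nn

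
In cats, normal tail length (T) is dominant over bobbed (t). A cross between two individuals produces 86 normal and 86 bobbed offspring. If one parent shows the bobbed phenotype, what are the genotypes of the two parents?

Observed offspring: 86 normal, 86 bobbed
The observed ratio simplifies to 1:1. One parent shows bobbed, so its genotype must be tt. A 1:1 offspring split requires the other parent to be heterozygous (Tt).
Parent genotypes: tt × Tt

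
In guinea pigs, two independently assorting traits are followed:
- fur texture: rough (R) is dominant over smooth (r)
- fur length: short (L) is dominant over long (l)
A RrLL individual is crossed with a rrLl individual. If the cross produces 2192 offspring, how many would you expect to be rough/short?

Dihybrid cross RrLL × rrLl — consider each gene separately:
fur texture: Rr × rr → 2 Rr, 2 rr → 2 R_ : 2 rr (out of 4)
fur length: LL × Ll → 2 LL, 2 Ll → 4 L_ (out of 4)
Combine (counts out of 4 × 4 = 16): rough/short (R_L_) = 2×4 = 8; smooth/short (rrL_) = 2×4 = 8
Phenotype counts (out of 16): 8 rough/short, 8 smooth/short
rough/short: 8 out of 16 → fraction 1/2
Expected count = 1/2 × 2192 = 1096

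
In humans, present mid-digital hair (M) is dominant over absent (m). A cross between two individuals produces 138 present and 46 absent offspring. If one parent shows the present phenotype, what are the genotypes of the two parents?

Observed offspring: 138 present, 46 absent
The observed ratio simplifies to 3:1. Absent (mm) offspring appear, so each parent must contribute one m allele. The parent stated to show present carries M, so it is Mm. The other parent is then either Mm or mm: Mm × mm would give a 1:1 split, whereas Mm × Mm gives 3:1 — matching the data. So both parents are heterozygous (Mm × Mm).
Parent genotypes: Mm × Mm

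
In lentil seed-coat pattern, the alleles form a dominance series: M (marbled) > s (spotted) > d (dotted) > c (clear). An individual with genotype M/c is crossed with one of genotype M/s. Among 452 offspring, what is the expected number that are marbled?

Cross: M/c × M/s
Allele dominance: M > s > d > c
Offspring genotypes: 1 M/M, 1 M/s, 1 M/c, 1 s/c
Phenotype counts: 3 marbled, 1 spotted
marbled: 3 out of 4 → fraction 3/4
Expected count = 3/4 × 452 = 339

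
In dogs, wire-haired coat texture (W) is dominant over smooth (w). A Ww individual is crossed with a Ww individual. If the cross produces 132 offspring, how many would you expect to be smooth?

Punnett square for Ww × Ww:
Offspring genotypes: 1 WW, 2 Ww, 1 ww
wire-haired: 3, smooth: 1
smooth: 1 out of 4 → fraction 1/4
Expected count = 1/4 × 132 = 33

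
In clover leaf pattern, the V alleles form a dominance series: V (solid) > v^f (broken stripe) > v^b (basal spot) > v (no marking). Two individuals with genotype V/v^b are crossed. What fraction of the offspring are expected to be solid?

Cross: V/v^b × V/v^b
Allele dominance: V > v^f > v^b > v
Offspring genotypes: 1 V/V, 2 V/v^b, 1 v^b/v^b
Phenotype counts: 3 solid, 1 basal spot
solid: 3 out of 4
Probability: 3/4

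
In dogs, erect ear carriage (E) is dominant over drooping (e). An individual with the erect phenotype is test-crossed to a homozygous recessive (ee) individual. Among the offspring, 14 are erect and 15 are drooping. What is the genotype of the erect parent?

Test cross: ? × ee
Offspring: 14 erect, 15 drooping — approximately 1:1.
A 1:1 ratio in a test cross indicates the unknown parent is heterozygous (Ee).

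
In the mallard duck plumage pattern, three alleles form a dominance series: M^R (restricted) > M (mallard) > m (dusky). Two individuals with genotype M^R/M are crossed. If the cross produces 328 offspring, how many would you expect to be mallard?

Cross: M^R/M × M^R/M
Allele dominance: M^R > M > m
Offspring genotypes: 1 M^R/M^R, 2 M^R/M, 1 M/M
Phenotype counts: 3 restricted, 1 mallard
mallard: 1 out of 4 → fraction 1/4
Expected count = 1/4 × 328 = 82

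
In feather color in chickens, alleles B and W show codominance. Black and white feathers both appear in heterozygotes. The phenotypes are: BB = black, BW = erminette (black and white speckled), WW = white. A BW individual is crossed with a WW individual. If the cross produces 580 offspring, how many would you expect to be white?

Punnett square for BW × WW:
Offspring genotypes: 2 BW, 2 WW
Phenotype counts: 2 erminette (black and white speckled), 2 white
white: 2 out of 4 → fraction 1/2
Expected count = 1/2 × 580 = 290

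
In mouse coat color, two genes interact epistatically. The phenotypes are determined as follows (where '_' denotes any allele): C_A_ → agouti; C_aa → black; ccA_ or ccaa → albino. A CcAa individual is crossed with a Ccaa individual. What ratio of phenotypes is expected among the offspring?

Cross: CcAa × Ccaa — consider each gene separately:
C gene: Cc × Cc → 1 CC, 2 Cc, 1 cc → 3 C_ : 1 cc (out of 4)
A gene: Aa × aa → 2 Aa, 2 aa → 2 A_ : 2 aa (out of 4)
Genotype classes (out of 4 × 4 = 16): C_A_ = 3×2 = 6; C_aa = 3×2 = 6; ccA_ = 1×2 = 2; ccaa = 1×2 = 2
Apply the phenotype rules: C_A_ (6) → agouti; C_aa (6) → black; ccA_ (2) + ccaa (2) → albino
Phenotype counts (out of 16): 6 agouti, 6 black, 4 albino
Ratio: 3 agouti : 3 black : 2 albino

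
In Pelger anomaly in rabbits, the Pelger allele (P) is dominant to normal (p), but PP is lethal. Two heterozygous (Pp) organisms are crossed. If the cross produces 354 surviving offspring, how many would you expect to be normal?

Cross: Pp × Pp
Punnett square offspring (before lethality): 1 PP, 2 Pp, 1 pp
The PP genotype is lethal (embryos die); surviving offspring: 2 Pp, 1 pp
normal: 1 out of 3 → fraction 1/3
Expected count = 1/3 × 354 = 118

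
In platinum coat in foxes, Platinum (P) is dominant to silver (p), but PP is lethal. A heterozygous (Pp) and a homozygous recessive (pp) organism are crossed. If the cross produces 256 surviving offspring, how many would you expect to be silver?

Cross: Pp × pp
Punnett square offspring (before lethality): 2 Pp, 2 pp
No PP offspring are produced in this cross.
silver: 2 out of 4 → fraction 1/2
Expected count = 1/2 × 256 = 128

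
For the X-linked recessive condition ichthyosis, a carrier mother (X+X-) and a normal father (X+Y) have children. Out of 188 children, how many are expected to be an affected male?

Cross: X+X- × X+Y
Offspring: 1 X+X+, 1 X+Y, 1 X+X-, 1 X-Y
Probability of an affected male: 1/4
Expected count = 1/4 × 188 = 47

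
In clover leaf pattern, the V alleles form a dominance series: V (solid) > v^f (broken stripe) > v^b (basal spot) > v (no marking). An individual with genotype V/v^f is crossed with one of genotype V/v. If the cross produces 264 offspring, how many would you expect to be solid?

Cross: V/v^f × V/v
Allele dominance: V > v^f > v^b > v
Offspring genotypes: 1 V/V, 1 V/v, 1 V/v^f, 1 v^f/v
Phenotype counts: 3 solid, 1 broken stripe
solid: 3 out of 4 → fraction 3/4
Expected count = 3/4 × 264 = 198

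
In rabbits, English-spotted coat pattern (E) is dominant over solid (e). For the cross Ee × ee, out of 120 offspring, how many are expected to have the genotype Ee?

Punnett square for Ee × ee:
Offspring genotypes: 2 Ee, 2 ee
Total offspring: 4
Count with target: 2
Probability: 2/4 = 1/2
Expected count = 1/2 × 120 = 60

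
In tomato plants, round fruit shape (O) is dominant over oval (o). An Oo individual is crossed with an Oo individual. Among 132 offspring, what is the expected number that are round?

Punnett square for Oo × Oo:
Offspring genotypes: 1 OO, 2 Oo, 1 oo
round: 3, oval: 1
round: 3 out of 4 → fraction 3/4
Expected count = 3/4 × 132 = 99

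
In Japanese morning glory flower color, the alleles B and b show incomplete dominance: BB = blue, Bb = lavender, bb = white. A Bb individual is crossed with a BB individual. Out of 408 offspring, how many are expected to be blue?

Punnett square for Bb × BB:
Offspring genotypes: 2 BB, 2 Bb
Phenotype counts: 2 blue, 2 lavender
blue: 2 out of 4 → fraction 1/2
Expected count = 1/2 × 408 = 204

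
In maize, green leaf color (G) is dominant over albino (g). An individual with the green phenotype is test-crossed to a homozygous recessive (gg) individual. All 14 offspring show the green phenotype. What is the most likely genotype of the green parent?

Test cross: ? × gg
All offspring are green.
If the unknown parent were heterozygous (Gg), about half of 14 offspring would be albino; none are. The unknown parent is most likely homozygous dominant (GG).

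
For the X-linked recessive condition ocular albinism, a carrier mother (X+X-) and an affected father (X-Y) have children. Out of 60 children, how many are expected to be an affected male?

Cross: X+X- × X-Y
Offspring: 1 X+X-, 1 X+Y, 1 X-X-, 1 X-Y
Probability of an affected male: 1/4
Expected count = 1/4 × 60 = 15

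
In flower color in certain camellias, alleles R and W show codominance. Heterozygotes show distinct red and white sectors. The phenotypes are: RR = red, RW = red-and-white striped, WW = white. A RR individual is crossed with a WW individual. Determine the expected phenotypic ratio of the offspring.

Punnett square for RR × WW:
Offspring genotypes: 4 RW
Phenotype counts: 4 red-and-white striped
Ratio: all red-and-white striped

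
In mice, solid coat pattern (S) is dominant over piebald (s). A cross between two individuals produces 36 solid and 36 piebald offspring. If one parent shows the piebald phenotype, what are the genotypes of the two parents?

Observed offspring: 36 solid, 36 piebald
The observed ratio simplifies to 1:1. One parent shows piebald, so its genotype must be ss. A 1:1 offspring split requires the other parent to be heterozygous (Ss).
Parent genotypes: ss × Ss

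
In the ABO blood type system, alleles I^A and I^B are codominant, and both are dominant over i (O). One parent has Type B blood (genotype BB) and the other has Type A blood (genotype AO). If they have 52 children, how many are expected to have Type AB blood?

Cross: BB × AO
Possible offspring genotypes: 2 AB, 2 BO
Blood type counts: 2 Type AB, 2 Type B
Probability of Type AB: 2/4 = 1/2
Expected count = 1/2 × 52 = 26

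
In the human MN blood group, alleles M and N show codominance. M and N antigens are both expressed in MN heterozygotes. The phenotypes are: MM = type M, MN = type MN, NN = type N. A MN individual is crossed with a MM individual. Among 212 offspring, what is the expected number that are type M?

Punnett square for MN × MM:
Offspring genotypes: 2 MM, 2 MN
Phenotype counts: 2 type M, 2 type MN
type M: 2 out of 4 → fraction 1/2
Expected count = 1/2 × 212 = 106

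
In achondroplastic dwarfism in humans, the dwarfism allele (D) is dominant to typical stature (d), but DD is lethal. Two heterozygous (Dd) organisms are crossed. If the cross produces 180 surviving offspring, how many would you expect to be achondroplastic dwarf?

Cross: Dd × Dd
Punnett square offspring (before lethality): 1 DD, 2 Dd, 1 dd
The DD genotype is lethal (embryos die); surviving offspring: 2 Dd, 1 dd
achondroplastic dwarf: 2 out of 3 → fraction 2/3
Expected count = 2/3 × 180 = 120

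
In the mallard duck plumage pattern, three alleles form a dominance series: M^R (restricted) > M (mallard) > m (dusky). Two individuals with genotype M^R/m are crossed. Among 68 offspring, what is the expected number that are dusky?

Cross: M^R/m × M^R/m
Allele dominance: M^R > M > m
Offspring genotypes: 1 M^R/M^R, 2 M^R/m, 1 m/m
Phenotype counts: 3 restricted, 1 dusky
dusky: 1 out of 4 → fraction 1/4
Expected count = 1/4 × 68 = 17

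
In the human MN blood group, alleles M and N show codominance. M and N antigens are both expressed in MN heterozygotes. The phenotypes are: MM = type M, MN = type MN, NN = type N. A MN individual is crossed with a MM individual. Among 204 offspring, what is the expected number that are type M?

Punnett square for MN × MM:
Offspring genotypes: 2 MM, 2 MN
Phenotype counts: 2 type M, 2 type MN
type M: 2 out of 4 → fraction 1/2
Expected count = 1/2 × 204 = 102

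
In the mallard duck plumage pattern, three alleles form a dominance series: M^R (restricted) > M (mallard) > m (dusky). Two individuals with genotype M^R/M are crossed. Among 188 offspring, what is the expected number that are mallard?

Cross: M^R/M × M^R/M
Allele dominance: M^R > M > m
Offspring genotypes: 1 M^R/M^R, 2 M^R/M, 1 M/M
Phenotype counts: 3 restricted, 1 mallard
mallard: 1 out of 4 → fraction 1/4
Expected count = 1/4 × 188 = 47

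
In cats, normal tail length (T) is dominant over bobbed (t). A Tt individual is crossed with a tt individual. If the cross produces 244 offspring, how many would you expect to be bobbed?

Punnett square for Tt × tt:
Offspring genotypes: 2 Tt, 2 tt
normal: 2, bobbed: 2
bobbed: 2 out of 4 → fraction 1/2
Expected count = 1/2 × 244 = 122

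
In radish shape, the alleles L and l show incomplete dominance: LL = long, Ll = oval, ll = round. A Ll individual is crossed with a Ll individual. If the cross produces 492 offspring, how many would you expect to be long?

Punnett square for Ll × Ll:
Offspring genotypes: 1 LL, 2 Ll, 1 ll
Phenotype counts: 1 long, 2 oval, 1 round
long: 1 out of 4 → fraction 1/4
Expected count = 1/4 × 492 = 123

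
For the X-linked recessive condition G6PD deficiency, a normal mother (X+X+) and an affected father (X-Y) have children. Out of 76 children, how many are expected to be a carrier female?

Cross: X+X+ × X-Y
Offspring: 2 X+X-, 2 X+Y
Probability of a carrier female: 2/4 = 1/2
Expected count = 1/2 × 76 = 38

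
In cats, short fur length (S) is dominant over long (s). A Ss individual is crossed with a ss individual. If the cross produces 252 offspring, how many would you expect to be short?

Punnett square for Ss × ss:
Offspring genotypes: 2 Ss, 2 ss
short: 2, long: 2
short: 2 out of 4 → fraction 1/2
Expected count = 1/2 × 252 = 126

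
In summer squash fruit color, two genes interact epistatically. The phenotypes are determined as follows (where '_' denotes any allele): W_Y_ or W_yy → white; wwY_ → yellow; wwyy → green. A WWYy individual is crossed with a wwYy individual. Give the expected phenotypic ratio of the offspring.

Cross: WWYy × wwYy — consider each gene separately:
W gene: WW × ww → 4 Ww → 4 W_ (out of 4)
Y gene: Yy × Yy → 1 YY, 2 Yy, 1 yy → 3 Y_ : 1 yy (out of 4)
Genotype classes (out of 4 × 4 = 16): W_Y_ = 4×3 = 12; W_yy = 4×1 = 4
Apply the phenotype rules: W_Y_ (12) + W_yy (4) → white
Phenotype counts (out of 16): 16 white
Ratio: all white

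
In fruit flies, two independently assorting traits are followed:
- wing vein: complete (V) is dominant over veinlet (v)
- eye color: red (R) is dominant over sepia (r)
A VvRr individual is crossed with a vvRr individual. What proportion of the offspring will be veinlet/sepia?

Dihybrid cross VvRr × vvRr — consider each gene separately:
wing vein: Vv × vv → 2 Vv, 2 vv → 2 V_ : 2 vv (out of 4)
eye color: Rr × Rr → 1 RR, 2 Rr, 1 rr → 3 R_ : 1 rr (out of 4)
Combine (counts out of 4 × 4 = 16): complete/red (V_R_) = 2×3 = 6; complete/sepia (V_rr) = 2×1 = 2; veinlet/red (vvR_) = 2×3 = 6; veinlet/sepia (vvrr) = 2×1 = 2
Phenotype counts (out of 16): 6 complete/red, 2 complete/sepia, 6 veinlet/red, 2 veinlet/sepia
veinlet/sepia: 2 out of 16
Probability: 2/16 = 1/8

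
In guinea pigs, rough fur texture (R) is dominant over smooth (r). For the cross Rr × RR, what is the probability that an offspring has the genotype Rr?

Punnett square for Rr × RR:
Offspring genotypes: 2 RR, 2 Rr
Total offspring: 4
Count with target: 2
Probability: 2/4 = 1/2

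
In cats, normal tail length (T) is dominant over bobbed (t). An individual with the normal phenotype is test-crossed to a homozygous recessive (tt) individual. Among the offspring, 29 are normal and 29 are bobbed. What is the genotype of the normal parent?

Test cross: ? × tt
Offspring: 29 normal, 29 bobbed — approximately 1:1.
A 1:1 ratio in a test cross indicates the unknown parent is heterozygous (Tt).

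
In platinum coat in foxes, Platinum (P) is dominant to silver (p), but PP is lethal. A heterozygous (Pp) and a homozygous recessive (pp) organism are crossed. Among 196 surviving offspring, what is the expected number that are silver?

Cross: Pp × pp
Punnett square offspring (before lethality): 2 Pp, 2 pp
No PP offspring are produced in this cross.
silver: 2 out of 4 → fraction 1/2
Expected count = 1/2 × 196 = 98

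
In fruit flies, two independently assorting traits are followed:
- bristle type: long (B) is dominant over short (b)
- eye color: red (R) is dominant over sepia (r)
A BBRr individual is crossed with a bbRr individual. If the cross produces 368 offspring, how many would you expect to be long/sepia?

Dihybrid cross BBRr × bbRr — consider each gene separately:
bristle type: BB × bb → 4 Bb → 4 B_ (out of 4)
eye color: Rr × Rr → 1 RR, 2 Rr, 1 rr → 3 R_ : 1 rr (out of 4)
Combine (counts out of 4 × 4 = 16): long/red (B_R_) = 4×3 = 12; long/sepia (B_rr) = 4×1 = 4
Phenotype counts (out of 16): 12 long/red, 4 long/sepia
long/sepia: 4 out of 16 → fraction 1/4
Expected count = 1/4 × 368 = 92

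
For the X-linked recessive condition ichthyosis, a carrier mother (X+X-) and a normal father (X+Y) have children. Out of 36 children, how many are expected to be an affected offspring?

Cross: X+X- × X+Y
Offspring: 1 X+X+, 1 X+Y, 1 X+X-, 1 X-Y
Probability of an affected offspring: 1/4
Expected count = 1/4 × 36 = 9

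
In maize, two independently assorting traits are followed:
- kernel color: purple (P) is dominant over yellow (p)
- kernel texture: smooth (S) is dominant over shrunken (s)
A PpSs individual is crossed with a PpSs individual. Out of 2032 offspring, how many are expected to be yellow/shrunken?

Dihybrid cross PpSs × PpSs — consider each gene separately:
kernel color: Pp × Pp → 1 PP, 2 Pp, 1 pp → 3 P_ : 1 pp (out of 4)
kernel texture: Ss × Ss → 1 SS, 2 Ss, 1 ss → 3 S_ : 1 ss (out of 4)
Combine (counts out of 4 × 4 = 16): purple/smooth (P_S_) = 3×3 = 9; purple/shrunken (P_ss) = 3×1 = 3; yellow/smooth (ppS_) = 1×3 = 3; yellow/shrunken (ppss) = 1×1 = 1
Phenotype counts (out of 16): 9 purple/smooth, 3 purple/shrunken, 3 yellow/smooth, 1 yellow/shrunken
yellow/shrunken: 1 out of 16 → fraction 1/16
Expected count = 1/16 × 2032 = 127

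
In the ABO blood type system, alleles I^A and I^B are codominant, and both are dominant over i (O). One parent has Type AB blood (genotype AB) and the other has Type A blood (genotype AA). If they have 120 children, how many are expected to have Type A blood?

Cross: AB × AA
Possible offspring genotypes: 2 AA, 2 AB
Blood type counts: 2 Type A, 2 Type AB
Probability of Type A: 2/4 = 1/2
Expected count = 1/2 × 120 = 60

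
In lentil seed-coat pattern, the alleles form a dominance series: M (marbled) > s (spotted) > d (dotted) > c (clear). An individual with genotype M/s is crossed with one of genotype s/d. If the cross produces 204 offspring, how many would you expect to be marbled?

Cross: M/s × s/d
Allele dominance: M > s > d > c
Offspring genotypes: 1 M/s, 1 M/d, 1 s/s, 1 s/d
Phenotype counts: 2 marbled, 2 spotted
marbled: 2 out of 4 → fraction 1/2
Expected count = 1/2 × 204 = 102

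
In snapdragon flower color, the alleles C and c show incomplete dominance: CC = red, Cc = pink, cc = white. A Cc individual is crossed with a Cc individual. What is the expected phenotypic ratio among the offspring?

Punnett square for Cc × Cc:
Offspring genotypes: 1 CC, 2 Cc, 1 cc
Phenotype counts: 1 red, 2 pink, 1 white
Ratio: 1 red : 2 pink : 1 white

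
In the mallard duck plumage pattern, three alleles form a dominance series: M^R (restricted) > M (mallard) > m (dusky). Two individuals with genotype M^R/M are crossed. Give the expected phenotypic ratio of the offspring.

Cross: M^R/M × M^R/M
Allele dominance: M^R > M > m
Offspring genotypes: 1 M^R/M^R, 2 M^R/M, 1 M/M
Phenotype counts: 3 restricted, 1 mallard
Ratio: 3 restricted : 1 mallard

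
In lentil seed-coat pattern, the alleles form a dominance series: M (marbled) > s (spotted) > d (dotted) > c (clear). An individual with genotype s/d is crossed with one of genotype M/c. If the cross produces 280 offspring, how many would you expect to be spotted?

Cross: s/d × M/c
Allele dominance: M > s > d > c
Offspring genotypes: 1 M/s, 1 s/c, 1 M/d, 1 d/c
Phenotype counts: 2 marbled, 1 spotted, 1 dotted
spotted: 1 out of 4 → fraction 1/4
Expected count = 1/4 × 280 = 70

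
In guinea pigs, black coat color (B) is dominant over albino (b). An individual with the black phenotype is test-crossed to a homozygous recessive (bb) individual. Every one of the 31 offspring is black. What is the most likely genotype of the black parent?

Test cross: ? × bb
All offspring are black.
If the unknown parent were heterozygous (Bb), about half of 31 offspring would be albino; none are. The unknown parent is most likely homozygous dominant (BB).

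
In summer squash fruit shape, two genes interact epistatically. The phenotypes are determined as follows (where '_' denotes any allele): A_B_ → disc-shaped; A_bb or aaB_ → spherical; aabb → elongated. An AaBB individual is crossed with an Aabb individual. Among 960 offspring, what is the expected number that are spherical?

Cross: AaBB × Aabb — consider each gene separately:
A gene: Aa × Aa → 1 AA, 2 Aa, 1 aa → 3 A_ : 1 aa (out of 4)
B gene: BB × bb → 4 Bb → 4 B_ (out of 4)
Genotype classes (out of 4 × 4 = 16): A_B_ = 3×4 = 12; aaB_ = 1×4 = 4
Apply the phenotype rules: A_B_ (12) → disc-shaped; aaB_ (4) → spherical
Phenotype counts (out of 16): 12 disc-shaped, 4 spherical
spherical: 4 out of 16 → fraction 1/4
Expected count = 1/4 × 960 = 240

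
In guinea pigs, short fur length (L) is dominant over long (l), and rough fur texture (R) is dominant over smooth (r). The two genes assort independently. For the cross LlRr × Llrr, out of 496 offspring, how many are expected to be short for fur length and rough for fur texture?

Dihybrid cross LlRr × Llrr — consider each gene separately:
fur length: Ll × Ll → 1 LL, 2 Ll, 1 ll → 3 L_ : 1 ll (out of 4)
fur texture: Rr × rr → 2 Rr, 2 rr → 2 R_ : 2 rr (out of 4)
Looking for: short (L_) and rough (R_)
P(short) = 3/4, P(rough) = 2/4
P(both) = 3/4 × 2/4 = 6/16 = 3/8
Expected count = 3/8 × 496 = 186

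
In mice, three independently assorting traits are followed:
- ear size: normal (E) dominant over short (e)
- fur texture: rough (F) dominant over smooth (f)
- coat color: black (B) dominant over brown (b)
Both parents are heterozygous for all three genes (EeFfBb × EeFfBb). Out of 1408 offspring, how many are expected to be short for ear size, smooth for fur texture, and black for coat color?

Trihybrid cross: EeFfBb × EeFfBb
Each trait segregates independently with a 3:1 phenotypic ratio, so each gene contributes 3/4 (dominant) or 1/4 (recessive).
Target: short (ear size), smooth (fur texture), black (coat color)
Probability = product of independent per-trait probabilities
= 1/4 × 1/4 × 3/4 = 3/64
Expected count = 3/64 × 1408 = 66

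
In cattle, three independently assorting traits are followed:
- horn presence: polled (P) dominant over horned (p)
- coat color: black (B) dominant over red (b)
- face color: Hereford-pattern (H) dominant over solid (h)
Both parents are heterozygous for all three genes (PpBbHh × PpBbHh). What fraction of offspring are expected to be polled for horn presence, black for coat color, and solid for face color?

Trihybrid cross: PpBbHh × PpBbHh
Each trait segregates independently with a 3:1 phenotypic ratio, so each gene contributes 3/4 (dominant) or 1/4 (recessive).
Target: polled (horn presence), black (coat color), solid (face color)
Probability = product of independent per-trait probabilities
= 3/4 × 3/4 × 1/4 = 9/64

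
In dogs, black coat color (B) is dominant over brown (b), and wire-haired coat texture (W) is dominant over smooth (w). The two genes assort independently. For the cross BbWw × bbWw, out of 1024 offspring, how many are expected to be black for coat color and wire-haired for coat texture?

Dihybrid cross BbWw × bbWw — consider each gene separately:
coat color: Bb × bb → 2 Bb, 2 bb → 2 B_ : 2 bb (out of 4)
coat texture: Ww × Ww → 1 WW, 2 Ww, 1 ww → 3 W_ : 1 ww (out of 4)
Looking for: black (B_) and wire-haired (W_)
P(black) = 2/4, P(wire-haired) = 3/4
P(both) = 2/4 × 3/4 = 6/16 = 3/8
Expected count = 3/8 × 1024 = 384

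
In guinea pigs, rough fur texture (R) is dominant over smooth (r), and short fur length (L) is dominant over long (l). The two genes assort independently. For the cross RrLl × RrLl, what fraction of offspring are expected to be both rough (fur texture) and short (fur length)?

Dihybrid cross RrLl × RrLl — consider each gene separately:
fur texture: Rr × Rr → 1 RR, 2 Rr, 1 rr → 3 R_ : 1 rr (out of 4)
fur length: Ll × Ll → 1 LL, 2 Ll, 1 ll → 3 L_ : 1 ll (out of 4)
Looking for: rough (R_) and short (L_)
P(rough) = 3/4, P(short) = 3/4
P(both) = 3/4 × 3/4 = 9/16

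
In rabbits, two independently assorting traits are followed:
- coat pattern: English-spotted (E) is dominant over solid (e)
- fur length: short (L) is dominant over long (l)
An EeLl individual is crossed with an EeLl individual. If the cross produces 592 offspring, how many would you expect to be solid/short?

Dihybrid cross EeLl × EeLl — consider each gene separately:
coat pattern: Ee × Ee → 1 EE, 2 Ee, 1 ee → 3 E_ : 1 ee (out of 4)
fur length: Ll × Ll → 1 LL, 2 Ll, 1 ll → 3 L_ : 1 ll (out of 4)
Combine (counts out of 4 × 4 = 16): English-spotted/short (E_L_) = 3×3 = 9; English-spotted/long (E_ll) = 3×1 = 3; solid/short (eeL_) = 1×3 = 3; solid/long (eell) = 1×1 = 1
Phenotype counts (out of 16): 9 English-spotted/short, 3 English-spotted/long, 3 solid/short, 1 solid/long
solid/short: 3 out of 16 → fraction 3/16
Expected count = 3/16 × 592 = 111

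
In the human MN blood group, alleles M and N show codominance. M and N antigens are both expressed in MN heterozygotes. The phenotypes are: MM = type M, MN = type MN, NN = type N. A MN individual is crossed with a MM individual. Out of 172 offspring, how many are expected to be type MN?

Punnett square for MN × MM:
Offspring genotypes: 2 MM, 2 MN
Phenotype counts: 2 type M, 2 type MN
type MN: 2 out of 4 → fraction 1/2
Expected count = 1/2 × 172 = 86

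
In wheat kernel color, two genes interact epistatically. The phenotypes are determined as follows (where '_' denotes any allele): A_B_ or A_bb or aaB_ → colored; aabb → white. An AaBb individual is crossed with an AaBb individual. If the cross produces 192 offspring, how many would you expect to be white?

Cross: AaBb × AaBb — consider each gene separately:
A gene: Aa × Aa → 1 AA, 2 Aa, 1 aa → 3 A_ : 1 aa (out of 4)
B gene: Bb × Bb → 1 BB, 2 Bb, 1 bb → 3 B_ : 1 bb (out of 4)
Genotype classes (out of 4 × 4 = 16): A_B_ = 3×3 = 9; A_bb = 3×1 = 3; aaB_ = 1×3 = 3; aabb = 1×1 = 1
Apply the phenotype rules: A_B_ (9) + A_bb (3) + aaB_ (3) → colored; aabb (1) → white
Phenotype counts (out of 16): 15 colored, 1 white
white: 1 out of 16 → fraction 1/16
Expected count = 1/16 × 192 = 12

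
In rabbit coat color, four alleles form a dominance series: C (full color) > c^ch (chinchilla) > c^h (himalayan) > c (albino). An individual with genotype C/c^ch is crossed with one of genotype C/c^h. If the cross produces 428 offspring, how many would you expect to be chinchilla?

Cross: C/c^ch × C/c^h
Allele dominance: C > c^ch > c^h > c
Offspring genotypes: 1 C/C, 1 C/c^h, 1 C/c^ch, 1 c^ch/c^h
Phenotype counts: 3 full color, 1 chinchilla
chinchilla: 1 out of 4 → fraction 1/4
Expected count = 1/4 × 428 = 107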